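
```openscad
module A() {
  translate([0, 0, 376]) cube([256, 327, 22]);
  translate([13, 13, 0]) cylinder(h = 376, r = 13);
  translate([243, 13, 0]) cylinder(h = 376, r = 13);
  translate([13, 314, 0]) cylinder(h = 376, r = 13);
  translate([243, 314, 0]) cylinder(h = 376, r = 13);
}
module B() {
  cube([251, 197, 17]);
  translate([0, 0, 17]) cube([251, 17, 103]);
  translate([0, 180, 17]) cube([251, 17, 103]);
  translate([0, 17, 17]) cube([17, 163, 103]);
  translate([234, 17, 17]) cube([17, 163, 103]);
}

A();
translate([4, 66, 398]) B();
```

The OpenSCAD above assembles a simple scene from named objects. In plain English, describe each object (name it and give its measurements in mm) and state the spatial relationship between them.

A is a simple wooden stool: a rectangular seat 256 mm (x) by 327 mm (y), 22 mm thick, top face at z = 398 mm, on four round legs, each 26 mm in diameter. The legs rest on z = 0, each leg's axis is inset half a diameter from the nearest pair of seat edges (so the leg's bounding box is flush with the corner).

B is an open-topped rectangular box: outside dimensions 251×197×120 mm, with a uniform wall and base thickness of 17 mm. The base is a full 251×197 slab on the floor; four walls sit on top of the base. The front and back walls (the −y and +y sides) span the full width; the two side walls fit between them.

The open box is on top of the stool.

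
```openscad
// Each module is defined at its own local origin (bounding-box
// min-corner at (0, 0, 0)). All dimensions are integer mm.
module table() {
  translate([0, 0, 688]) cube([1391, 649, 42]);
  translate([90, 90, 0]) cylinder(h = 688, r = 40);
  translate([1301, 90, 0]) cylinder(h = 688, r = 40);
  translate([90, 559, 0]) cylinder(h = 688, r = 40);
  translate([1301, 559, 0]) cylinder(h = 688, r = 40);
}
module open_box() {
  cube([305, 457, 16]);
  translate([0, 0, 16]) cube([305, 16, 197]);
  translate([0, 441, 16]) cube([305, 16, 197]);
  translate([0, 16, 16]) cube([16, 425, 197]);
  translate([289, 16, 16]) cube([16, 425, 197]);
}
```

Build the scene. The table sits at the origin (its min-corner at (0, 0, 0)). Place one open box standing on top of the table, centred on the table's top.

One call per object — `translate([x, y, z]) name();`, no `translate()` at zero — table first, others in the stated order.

table();
translate([543, 96, 730]) open_box();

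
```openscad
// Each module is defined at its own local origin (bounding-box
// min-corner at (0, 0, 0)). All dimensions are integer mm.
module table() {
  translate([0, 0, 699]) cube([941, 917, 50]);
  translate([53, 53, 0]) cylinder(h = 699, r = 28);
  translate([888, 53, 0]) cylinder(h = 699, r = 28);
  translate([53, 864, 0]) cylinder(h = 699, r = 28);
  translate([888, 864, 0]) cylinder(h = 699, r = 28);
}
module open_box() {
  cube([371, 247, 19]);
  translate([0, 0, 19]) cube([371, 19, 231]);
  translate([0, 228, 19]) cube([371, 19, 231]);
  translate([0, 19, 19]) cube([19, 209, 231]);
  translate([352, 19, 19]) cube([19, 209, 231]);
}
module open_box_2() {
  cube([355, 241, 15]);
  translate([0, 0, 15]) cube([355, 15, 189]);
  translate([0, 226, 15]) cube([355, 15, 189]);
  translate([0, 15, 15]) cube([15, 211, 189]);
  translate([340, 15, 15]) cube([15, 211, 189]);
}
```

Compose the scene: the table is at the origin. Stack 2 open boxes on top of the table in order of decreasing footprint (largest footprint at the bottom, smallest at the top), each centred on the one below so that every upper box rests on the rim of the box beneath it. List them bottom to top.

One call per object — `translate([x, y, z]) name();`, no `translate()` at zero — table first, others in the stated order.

table();
translate([285, 335, 749]) open_box();
translate([293, 338, 999]) open_box_2();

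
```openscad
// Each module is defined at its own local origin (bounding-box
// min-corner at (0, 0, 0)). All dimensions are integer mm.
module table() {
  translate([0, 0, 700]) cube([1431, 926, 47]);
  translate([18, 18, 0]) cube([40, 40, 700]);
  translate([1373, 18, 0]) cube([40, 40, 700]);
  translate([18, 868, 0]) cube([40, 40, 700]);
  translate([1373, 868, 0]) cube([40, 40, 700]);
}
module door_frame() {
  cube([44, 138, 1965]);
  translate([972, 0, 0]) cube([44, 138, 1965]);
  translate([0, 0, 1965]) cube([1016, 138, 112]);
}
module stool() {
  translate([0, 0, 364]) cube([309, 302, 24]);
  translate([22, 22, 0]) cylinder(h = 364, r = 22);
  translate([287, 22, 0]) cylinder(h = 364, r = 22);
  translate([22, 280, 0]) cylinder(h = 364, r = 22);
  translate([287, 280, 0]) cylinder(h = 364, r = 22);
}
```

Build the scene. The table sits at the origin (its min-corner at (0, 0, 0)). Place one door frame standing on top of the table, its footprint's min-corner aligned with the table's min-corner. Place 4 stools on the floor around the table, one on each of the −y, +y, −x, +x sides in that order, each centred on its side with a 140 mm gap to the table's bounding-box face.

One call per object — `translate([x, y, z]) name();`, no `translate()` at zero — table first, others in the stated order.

table();
translate([0, 0, 747]) door_frame();
translate([561, -442, 0]) stool();
translate([561, 1066, 0]) stool();
translate([-449, 312, 0]) stool();
translate([1571, 312, 0]) stool();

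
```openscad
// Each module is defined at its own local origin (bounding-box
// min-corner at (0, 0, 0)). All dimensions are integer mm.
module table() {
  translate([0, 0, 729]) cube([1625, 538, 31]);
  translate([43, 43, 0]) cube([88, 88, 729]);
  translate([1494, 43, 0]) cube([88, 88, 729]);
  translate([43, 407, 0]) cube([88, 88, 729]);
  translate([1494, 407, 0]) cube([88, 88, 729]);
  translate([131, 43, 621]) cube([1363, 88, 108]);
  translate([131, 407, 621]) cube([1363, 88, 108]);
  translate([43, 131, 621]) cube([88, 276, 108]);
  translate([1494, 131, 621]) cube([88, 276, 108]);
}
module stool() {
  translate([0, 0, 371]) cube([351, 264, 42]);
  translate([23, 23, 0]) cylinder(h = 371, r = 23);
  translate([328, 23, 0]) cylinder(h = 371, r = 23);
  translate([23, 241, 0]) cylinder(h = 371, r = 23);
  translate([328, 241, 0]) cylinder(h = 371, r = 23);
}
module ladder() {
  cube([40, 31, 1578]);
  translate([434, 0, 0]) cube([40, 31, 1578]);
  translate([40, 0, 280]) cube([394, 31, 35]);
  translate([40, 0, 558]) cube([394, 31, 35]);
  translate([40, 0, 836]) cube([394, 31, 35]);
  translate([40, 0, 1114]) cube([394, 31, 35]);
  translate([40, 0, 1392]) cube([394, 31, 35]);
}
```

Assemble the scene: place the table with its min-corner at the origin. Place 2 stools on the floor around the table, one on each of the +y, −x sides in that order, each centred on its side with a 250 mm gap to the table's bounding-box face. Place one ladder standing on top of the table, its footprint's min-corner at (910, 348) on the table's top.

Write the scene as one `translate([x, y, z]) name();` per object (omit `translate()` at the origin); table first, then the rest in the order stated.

table();
translate([637, 788, 0]) stool();
translate([-601, 137, 0]) stool();
translate([910, 348, 760]) ladder();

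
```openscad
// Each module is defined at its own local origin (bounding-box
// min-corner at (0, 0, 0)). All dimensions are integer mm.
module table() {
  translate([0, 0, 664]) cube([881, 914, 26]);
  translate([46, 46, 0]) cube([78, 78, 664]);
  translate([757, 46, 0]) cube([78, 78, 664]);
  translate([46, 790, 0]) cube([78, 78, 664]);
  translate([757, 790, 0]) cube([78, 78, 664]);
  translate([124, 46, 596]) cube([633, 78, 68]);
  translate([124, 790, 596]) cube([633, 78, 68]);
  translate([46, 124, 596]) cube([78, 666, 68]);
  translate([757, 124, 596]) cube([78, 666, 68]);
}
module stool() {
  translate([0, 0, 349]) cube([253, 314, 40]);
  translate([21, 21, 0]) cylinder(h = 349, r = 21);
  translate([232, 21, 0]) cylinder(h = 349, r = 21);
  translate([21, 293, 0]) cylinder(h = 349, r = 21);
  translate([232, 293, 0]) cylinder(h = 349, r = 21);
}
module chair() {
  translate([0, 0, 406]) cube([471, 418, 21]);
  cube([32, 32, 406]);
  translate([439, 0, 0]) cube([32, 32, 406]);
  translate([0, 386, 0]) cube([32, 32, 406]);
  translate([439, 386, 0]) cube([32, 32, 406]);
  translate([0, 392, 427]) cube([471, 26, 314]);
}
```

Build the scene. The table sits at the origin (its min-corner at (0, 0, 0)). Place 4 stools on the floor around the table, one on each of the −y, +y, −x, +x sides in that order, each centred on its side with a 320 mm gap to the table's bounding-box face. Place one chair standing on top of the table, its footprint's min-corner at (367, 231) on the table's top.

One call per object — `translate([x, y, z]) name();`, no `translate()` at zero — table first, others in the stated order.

table();
translate([314, -634, 0]) stool();
translate([314, 1234, 0]) stool();
translate([-573, 300, 0]) stool();
translate([1201, 300, 0]) stool();
translate([367, 231, 690]) chair();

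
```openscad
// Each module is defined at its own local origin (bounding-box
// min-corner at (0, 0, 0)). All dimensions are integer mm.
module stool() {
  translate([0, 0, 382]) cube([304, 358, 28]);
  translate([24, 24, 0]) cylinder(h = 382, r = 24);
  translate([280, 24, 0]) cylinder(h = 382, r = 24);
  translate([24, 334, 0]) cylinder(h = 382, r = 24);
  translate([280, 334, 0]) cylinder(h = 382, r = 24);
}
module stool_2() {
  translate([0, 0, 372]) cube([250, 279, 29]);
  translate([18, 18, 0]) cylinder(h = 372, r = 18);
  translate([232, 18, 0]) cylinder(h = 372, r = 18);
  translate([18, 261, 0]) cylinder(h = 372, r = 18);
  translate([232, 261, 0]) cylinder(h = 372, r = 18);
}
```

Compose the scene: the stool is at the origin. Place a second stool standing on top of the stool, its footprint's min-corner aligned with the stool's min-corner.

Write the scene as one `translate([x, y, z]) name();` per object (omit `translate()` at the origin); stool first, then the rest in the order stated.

stool();
translate([0, 0, 410]) stool_2();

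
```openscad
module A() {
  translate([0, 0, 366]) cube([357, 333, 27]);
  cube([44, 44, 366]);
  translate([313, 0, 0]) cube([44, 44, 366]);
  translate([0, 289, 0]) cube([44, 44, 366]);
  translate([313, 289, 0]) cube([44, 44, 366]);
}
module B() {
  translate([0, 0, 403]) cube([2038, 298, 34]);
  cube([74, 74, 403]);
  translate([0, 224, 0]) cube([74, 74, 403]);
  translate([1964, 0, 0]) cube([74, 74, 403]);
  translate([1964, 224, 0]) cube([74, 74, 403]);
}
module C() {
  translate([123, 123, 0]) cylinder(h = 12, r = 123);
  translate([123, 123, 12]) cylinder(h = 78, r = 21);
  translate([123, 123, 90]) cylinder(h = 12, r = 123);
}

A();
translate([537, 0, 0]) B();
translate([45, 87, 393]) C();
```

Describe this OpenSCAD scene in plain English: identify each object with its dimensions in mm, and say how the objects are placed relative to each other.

A is a four-legged stool. The seat is 357×333 mm, 27 mm thick, top at z = 393 mm. It stands on four square legs, each 44×44 mm in cross-section, from z = 0 to the seat underside, each flush with a corner of the seat.

B is a long wooden bench with a 2038 mm (x) × 298 mm (y) seat, 34 mm thick, its top surface 437 mm above the floor. Four 74 mm square legs at the seat corners, flush with the edges, run from z = 0 to the seat underside.

C is a spool: two coaxial disc flanges of radius 123 mm and thickness 12 mm, joined by a core cylinder of radius 21 mm and height 78 mm. The lower flange rests on z = 0 and the three cylinders share a vertical axis.

The bench is on the floor beside the stool on its +x side. The spool is on top of the stool.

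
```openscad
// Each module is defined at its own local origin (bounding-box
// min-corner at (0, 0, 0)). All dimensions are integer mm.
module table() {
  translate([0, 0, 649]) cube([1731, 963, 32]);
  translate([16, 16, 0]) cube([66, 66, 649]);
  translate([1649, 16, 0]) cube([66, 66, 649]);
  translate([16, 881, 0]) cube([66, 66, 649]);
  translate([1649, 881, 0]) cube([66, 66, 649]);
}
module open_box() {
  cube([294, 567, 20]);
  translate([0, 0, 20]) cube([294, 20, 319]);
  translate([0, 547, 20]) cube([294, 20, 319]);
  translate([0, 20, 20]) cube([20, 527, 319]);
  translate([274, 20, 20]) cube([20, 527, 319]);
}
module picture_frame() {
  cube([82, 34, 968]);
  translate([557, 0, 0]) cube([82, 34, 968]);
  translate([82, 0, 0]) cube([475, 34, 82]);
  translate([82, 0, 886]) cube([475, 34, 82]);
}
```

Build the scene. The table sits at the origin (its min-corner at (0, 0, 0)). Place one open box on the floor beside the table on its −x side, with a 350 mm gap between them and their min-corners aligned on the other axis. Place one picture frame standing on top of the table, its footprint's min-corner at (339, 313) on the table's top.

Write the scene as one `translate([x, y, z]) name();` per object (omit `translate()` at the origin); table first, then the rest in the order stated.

table();
translate([-644, 0, 0]) open_box();
translate([339, 313, 681]) picture_frame();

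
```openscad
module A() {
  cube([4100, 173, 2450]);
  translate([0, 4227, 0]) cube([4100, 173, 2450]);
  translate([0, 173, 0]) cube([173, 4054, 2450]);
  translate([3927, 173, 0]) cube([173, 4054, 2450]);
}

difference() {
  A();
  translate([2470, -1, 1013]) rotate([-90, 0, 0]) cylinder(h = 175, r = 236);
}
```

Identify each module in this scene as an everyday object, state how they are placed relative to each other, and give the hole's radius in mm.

The subtracted cylinder has r = 236 mm.

A is a house frame. The house frame has a circular hole through its front wall. The hole's radius is 236 mm.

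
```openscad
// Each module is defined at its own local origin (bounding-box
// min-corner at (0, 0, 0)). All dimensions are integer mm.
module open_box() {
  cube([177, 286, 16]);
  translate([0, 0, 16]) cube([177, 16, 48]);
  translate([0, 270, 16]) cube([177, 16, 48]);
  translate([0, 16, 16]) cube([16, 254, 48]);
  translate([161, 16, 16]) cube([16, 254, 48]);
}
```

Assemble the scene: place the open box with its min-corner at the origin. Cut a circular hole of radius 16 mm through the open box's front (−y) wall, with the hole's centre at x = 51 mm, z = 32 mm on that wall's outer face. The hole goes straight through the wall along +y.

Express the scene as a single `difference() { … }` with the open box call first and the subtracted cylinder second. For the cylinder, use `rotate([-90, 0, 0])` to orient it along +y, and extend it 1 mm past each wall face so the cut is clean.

difference() {
  open_box();
  translate([51, -1, 32]) rotate([-90, 0, 0]) cylinder(h = 18, r = 16);
}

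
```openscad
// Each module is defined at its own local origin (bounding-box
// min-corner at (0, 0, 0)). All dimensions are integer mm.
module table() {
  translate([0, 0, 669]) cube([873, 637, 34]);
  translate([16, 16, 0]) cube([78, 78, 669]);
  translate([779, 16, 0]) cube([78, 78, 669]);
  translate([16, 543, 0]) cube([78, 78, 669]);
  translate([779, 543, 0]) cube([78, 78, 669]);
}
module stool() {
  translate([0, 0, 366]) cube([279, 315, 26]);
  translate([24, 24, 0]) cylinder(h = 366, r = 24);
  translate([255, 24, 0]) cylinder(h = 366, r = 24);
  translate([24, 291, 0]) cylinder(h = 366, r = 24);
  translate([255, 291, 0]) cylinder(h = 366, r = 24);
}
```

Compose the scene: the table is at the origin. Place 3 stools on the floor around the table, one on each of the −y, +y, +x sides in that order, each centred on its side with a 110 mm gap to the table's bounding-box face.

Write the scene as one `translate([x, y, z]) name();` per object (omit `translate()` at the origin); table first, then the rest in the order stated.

table();
translate([297, -425, 0]) stool();
translate([297, 747, 0]) stool();
translate([983, 161, 0]) stool();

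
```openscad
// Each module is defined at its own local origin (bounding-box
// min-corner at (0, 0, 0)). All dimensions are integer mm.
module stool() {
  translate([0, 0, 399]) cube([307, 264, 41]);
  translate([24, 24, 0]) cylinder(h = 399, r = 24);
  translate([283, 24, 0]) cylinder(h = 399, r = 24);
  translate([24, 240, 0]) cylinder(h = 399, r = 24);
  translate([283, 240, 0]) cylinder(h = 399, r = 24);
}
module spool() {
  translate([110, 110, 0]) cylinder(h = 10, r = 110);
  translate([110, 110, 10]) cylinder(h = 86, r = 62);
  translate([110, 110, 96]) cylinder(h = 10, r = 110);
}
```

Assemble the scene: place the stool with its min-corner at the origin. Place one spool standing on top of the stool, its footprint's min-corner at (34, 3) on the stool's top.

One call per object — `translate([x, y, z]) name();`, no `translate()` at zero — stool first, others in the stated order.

stool();
translate([34, 3, 440]) spool();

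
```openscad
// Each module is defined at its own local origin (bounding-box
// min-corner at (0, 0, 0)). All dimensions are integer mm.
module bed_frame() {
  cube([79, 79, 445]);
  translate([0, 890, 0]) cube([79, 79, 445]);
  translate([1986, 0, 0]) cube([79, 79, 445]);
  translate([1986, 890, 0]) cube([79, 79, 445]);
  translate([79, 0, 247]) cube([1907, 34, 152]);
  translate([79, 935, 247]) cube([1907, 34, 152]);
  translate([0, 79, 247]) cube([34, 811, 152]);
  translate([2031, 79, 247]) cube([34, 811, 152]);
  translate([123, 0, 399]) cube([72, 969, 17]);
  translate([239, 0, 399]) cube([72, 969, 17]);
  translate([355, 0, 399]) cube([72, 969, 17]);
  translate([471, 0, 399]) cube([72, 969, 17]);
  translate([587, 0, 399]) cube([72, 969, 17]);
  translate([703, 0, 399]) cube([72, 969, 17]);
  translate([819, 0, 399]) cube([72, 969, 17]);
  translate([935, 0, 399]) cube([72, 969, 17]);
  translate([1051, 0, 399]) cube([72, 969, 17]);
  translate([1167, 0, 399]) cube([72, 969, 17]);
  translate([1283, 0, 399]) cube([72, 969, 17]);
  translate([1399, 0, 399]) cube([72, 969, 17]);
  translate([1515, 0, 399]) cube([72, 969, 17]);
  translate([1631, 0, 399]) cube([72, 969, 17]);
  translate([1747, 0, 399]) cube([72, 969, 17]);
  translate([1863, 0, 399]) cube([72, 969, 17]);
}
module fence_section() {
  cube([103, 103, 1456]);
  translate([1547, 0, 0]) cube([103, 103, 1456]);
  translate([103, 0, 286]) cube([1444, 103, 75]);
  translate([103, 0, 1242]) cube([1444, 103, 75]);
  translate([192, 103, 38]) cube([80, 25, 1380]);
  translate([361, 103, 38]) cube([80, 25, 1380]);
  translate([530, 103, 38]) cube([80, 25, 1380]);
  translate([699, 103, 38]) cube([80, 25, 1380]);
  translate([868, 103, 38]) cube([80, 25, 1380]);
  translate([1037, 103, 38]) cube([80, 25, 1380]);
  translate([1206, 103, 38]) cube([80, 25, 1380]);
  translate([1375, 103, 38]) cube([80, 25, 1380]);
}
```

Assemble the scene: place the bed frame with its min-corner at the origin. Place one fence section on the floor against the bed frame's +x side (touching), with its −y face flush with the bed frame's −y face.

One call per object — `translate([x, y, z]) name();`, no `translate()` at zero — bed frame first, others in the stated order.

bed_frame();
translate([2065, 0, 0]) fence_section();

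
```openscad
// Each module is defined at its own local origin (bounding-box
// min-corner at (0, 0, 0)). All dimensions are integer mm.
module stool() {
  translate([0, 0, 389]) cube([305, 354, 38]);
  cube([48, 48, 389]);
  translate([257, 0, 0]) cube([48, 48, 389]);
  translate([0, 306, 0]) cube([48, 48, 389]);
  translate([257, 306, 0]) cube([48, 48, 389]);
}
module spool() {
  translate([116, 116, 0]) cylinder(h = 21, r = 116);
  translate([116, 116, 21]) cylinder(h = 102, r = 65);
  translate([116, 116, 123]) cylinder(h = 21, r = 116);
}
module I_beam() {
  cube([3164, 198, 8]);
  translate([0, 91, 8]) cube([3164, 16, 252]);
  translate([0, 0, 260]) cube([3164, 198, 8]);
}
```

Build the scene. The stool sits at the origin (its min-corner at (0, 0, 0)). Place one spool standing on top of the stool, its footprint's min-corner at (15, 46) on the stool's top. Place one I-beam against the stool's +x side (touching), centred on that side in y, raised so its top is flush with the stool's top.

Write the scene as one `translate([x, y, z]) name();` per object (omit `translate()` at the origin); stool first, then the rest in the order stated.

stool();
translate([15, 46, 427]) spool();
translate([305, 78, 159]) I_beam();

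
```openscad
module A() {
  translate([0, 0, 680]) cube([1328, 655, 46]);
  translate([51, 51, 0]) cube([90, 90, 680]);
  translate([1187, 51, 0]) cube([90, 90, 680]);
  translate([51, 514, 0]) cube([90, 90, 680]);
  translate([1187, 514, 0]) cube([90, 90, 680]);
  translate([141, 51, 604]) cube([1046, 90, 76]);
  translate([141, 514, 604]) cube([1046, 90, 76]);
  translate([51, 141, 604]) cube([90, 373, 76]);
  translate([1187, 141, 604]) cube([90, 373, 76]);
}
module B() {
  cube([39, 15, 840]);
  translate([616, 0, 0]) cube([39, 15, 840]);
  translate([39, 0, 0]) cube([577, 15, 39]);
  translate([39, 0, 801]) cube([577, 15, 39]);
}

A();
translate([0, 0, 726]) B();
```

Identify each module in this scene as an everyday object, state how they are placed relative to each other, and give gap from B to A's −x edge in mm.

The picture frame's min-x is at 0; the table's min-x is 0; gap = 0 mm.

A is a table. B is a picture frame. The picture frame is on top of the table. The gap from the picture frame to the table's −x edge is 0 mm.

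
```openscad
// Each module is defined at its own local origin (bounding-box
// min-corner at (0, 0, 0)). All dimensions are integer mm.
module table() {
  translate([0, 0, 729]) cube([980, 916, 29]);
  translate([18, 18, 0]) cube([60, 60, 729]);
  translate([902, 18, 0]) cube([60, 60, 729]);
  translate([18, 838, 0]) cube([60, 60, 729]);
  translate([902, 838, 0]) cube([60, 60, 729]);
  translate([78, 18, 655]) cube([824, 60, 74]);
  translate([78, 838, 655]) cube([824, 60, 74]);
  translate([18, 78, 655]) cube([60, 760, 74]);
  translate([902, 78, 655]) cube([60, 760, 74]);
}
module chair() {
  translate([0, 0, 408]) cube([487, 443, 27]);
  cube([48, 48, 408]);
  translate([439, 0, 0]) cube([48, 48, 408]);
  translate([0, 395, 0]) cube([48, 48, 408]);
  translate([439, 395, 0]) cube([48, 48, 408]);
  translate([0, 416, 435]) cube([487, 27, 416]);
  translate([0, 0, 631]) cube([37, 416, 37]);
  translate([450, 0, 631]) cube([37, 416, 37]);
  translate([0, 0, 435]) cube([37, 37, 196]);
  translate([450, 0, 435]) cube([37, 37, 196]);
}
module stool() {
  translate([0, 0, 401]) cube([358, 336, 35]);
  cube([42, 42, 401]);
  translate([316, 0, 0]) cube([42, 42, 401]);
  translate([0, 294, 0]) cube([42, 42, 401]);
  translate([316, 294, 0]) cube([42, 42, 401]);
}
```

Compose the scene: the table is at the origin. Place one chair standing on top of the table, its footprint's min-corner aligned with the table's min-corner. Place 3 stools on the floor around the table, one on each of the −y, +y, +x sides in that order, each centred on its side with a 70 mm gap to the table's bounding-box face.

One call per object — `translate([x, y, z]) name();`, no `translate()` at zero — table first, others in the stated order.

table();
translate([0, 0, 758]) chair();
translate([311, -406, 0]) stool();
translate([311, 986, 0]) stool();
translate([1050, 290, 0]) stool();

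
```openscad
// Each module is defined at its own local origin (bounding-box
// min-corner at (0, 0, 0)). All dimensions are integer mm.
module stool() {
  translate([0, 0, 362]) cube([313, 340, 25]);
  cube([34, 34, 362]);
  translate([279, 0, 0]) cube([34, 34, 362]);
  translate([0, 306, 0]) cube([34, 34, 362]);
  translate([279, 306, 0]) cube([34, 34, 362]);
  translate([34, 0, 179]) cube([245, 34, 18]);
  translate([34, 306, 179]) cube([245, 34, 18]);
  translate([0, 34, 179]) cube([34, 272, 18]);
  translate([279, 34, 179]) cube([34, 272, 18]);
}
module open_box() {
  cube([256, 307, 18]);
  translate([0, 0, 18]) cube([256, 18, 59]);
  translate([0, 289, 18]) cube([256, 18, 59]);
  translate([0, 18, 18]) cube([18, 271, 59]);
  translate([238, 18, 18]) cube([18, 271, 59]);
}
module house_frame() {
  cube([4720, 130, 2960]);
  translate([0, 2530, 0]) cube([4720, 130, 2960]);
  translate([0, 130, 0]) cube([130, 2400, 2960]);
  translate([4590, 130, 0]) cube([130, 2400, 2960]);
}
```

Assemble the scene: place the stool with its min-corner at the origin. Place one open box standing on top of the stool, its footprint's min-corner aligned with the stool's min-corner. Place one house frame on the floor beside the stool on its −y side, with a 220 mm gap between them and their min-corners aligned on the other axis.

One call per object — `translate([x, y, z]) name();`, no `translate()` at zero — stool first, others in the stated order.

stool();
translate([0, 0, 387]) open_box();
translate([0, -2880, 0]) house_frame();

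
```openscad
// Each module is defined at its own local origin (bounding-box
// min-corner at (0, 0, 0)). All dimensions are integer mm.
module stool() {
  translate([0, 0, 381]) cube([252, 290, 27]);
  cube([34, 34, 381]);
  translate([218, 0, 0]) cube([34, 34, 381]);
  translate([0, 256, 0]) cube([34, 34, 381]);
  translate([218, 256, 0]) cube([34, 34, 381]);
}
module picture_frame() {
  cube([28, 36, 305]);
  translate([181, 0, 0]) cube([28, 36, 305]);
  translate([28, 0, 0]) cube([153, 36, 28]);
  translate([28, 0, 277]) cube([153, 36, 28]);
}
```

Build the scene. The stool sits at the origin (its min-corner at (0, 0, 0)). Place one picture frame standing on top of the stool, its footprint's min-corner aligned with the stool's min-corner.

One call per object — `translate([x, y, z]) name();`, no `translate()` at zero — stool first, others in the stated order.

stool();
translate([0, 0, 408]) picture_frame();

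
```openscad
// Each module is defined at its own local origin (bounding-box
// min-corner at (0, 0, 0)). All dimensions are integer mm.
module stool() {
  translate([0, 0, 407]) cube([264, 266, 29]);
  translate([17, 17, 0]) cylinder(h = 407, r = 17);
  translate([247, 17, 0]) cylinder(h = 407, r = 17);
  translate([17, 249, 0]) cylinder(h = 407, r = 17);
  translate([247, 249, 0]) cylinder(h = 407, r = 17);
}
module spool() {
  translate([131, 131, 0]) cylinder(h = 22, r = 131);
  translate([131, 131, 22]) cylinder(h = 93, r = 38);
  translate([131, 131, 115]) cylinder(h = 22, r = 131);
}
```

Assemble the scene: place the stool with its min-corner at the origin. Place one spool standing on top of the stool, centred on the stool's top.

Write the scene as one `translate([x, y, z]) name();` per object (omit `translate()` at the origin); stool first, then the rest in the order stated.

stool();
translate([1, 2, 436]) spool();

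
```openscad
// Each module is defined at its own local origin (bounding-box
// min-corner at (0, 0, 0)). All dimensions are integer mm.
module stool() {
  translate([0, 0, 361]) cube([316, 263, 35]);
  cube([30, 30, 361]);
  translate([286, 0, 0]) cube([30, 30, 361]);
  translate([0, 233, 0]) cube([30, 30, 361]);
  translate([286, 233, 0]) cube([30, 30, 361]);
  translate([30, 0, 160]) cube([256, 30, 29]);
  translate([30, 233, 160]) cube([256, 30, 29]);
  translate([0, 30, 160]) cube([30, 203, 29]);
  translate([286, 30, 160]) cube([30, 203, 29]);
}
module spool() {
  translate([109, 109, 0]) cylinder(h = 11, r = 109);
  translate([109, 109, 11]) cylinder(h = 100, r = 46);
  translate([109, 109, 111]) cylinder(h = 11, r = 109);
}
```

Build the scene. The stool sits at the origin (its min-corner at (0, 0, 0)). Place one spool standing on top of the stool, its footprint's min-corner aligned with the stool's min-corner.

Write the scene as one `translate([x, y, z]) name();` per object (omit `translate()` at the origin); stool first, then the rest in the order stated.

stool();
translate([0, 0, 396]) spool();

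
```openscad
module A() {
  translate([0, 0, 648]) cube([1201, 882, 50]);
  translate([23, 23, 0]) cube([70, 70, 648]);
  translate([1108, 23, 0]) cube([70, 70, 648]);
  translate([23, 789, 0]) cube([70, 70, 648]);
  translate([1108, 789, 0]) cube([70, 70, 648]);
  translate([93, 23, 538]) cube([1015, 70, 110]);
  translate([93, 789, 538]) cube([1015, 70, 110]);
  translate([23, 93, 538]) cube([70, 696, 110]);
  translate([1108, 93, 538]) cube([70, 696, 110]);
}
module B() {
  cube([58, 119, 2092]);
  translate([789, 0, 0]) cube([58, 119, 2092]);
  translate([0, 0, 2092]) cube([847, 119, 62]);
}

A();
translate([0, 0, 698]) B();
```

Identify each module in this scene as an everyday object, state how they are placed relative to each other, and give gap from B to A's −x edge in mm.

A is a table. B is a door frame. The door frame is on top of the table. The gap from the door frame to the table's −x edge is 0 mm.

The door frame's min-x is at 0; the table's min-x is 0; gap = 0 mm.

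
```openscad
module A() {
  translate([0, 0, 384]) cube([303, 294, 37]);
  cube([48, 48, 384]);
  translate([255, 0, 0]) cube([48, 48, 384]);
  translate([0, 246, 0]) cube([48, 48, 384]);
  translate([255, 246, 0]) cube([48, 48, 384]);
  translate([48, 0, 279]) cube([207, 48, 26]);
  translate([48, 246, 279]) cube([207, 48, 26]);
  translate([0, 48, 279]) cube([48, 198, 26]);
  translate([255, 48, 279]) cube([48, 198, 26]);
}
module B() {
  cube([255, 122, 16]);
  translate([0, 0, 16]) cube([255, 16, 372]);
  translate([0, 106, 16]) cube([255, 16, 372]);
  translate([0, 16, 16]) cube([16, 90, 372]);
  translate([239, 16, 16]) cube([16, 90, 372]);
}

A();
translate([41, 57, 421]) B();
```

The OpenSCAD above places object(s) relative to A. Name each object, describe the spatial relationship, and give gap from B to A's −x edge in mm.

The open box's min-x is at 41; the stool's min-x is 0; gap = 41 mm.

A is a stool. B is an open box. The open box is on top of the stool. The gap from the open box to the stool's −x edge is 41 mm.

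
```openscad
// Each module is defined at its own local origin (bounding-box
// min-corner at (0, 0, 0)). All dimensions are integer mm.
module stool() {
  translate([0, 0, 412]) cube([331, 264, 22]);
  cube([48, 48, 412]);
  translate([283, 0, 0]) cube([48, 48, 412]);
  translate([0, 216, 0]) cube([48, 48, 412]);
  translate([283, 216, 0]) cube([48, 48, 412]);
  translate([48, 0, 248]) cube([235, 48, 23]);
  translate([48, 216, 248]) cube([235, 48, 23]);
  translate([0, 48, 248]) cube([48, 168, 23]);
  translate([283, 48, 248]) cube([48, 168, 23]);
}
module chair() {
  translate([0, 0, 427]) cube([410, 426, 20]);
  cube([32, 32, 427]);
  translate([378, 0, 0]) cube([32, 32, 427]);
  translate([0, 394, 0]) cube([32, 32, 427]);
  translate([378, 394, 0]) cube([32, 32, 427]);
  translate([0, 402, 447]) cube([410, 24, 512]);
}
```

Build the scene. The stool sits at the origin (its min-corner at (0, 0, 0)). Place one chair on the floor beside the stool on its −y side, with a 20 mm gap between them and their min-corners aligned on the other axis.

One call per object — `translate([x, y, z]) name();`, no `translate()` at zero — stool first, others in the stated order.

stool();
translate([0, -446, 0]) chair();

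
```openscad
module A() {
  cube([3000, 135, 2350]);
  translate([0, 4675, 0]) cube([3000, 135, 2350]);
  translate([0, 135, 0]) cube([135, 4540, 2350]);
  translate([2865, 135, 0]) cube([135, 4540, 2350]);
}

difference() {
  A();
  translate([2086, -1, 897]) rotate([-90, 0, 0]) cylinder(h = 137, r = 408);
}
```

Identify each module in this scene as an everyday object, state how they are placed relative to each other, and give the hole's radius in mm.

A is a house frame. The house frame has a circular hole through its front wall. The hole's radius is 408 mm.

The subtracted cylinder has r = 408 mm.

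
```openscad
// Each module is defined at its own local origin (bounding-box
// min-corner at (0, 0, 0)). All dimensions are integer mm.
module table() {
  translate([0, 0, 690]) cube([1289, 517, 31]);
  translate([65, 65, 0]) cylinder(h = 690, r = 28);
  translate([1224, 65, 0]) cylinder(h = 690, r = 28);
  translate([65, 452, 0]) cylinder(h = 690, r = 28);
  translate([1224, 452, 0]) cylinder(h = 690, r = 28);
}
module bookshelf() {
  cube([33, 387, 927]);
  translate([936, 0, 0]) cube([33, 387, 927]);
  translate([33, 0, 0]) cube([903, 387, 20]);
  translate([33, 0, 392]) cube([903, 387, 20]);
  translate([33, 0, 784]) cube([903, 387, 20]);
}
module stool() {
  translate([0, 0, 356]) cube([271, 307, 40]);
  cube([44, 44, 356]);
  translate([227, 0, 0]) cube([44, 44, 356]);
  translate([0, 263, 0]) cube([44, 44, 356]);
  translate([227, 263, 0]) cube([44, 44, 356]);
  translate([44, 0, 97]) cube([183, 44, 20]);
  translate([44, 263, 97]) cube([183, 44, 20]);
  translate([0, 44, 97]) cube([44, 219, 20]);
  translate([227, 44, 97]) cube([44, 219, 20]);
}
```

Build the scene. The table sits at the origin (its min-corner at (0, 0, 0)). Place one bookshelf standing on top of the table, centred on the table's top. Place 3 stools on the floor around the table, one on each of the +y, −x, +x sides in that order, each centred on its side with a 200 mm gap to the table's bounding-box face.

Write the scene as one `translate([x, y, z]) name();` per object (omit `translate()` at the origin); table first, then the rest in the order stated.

table();
translate([160, 65, 721]) bookshelf();
translate([509, 717, 0]) stool();
translate([-471, 105, 0]) stool();
translate([1489, 105, 0]) stool();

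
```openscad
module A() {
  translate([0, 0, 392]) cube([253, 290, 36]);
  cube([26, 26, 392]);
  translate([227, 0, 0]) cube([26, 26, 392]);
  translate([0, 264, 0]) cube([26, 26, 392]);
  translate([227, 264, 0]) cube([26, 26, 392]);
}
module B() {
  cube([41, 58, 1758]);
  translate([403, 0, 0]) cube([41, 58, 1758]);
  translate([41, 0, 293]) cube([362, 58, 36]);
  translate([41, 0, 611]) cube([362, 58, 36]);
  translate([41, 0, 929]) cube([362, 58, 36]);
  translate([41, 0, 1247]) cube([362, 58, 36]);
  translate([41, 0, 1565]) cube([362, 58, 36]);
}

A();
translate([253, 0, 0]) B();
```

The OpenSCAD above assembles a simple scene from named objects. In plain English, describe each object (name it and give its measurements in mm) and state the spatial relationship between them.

A is a four-legged stool. The seat is a 253×290×36 mm slab whose top surface is at z = 428 mm; four square legs, each 26×26 mm in cross-section, run from the floor (z = 0) to the underside of the seat, each flush with a corner of the seat.

B is a wooden ladder with two side rails of 41×58 mm section and 1758 mm height, set 444 mm apart overall. Between them run 5 rectangular rungs (58 mm deep, 36 mm thick), front faces flush with the rails' −y face. The bottom of the first rung is 293 mm above the floor and each subsequent rung is 318 mm higher than the one below.

The ladder is against the stool's +x side, with their −y faces flush.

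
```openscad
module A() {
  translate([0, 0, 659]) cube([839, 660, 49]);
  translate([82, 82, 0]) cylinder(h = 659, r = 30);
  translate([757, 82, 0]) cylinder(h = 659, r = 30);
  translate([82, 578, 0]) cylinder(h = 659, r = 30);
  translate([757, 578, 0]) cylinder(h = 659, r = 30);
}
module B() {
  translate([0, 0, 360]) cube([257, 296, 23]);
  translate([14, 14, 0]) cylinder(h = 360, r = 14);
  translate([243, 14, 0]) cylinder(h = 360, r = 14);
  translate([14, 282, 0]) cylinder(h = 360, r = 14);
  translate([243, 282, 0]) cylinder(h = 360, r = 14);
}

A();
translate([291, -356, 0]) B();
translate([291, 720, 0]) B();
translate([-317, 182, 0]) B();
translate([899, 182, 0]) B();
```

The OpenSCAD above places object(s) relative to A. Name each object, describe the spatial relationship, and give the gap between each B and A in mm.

Each stool's nearest face is 60 mm from the table's bounding box.

A is a table. B is a stool. Four stools sit around the table at the −y, +y, −x, +x sides. The gap between each stool and the table is 60 mm.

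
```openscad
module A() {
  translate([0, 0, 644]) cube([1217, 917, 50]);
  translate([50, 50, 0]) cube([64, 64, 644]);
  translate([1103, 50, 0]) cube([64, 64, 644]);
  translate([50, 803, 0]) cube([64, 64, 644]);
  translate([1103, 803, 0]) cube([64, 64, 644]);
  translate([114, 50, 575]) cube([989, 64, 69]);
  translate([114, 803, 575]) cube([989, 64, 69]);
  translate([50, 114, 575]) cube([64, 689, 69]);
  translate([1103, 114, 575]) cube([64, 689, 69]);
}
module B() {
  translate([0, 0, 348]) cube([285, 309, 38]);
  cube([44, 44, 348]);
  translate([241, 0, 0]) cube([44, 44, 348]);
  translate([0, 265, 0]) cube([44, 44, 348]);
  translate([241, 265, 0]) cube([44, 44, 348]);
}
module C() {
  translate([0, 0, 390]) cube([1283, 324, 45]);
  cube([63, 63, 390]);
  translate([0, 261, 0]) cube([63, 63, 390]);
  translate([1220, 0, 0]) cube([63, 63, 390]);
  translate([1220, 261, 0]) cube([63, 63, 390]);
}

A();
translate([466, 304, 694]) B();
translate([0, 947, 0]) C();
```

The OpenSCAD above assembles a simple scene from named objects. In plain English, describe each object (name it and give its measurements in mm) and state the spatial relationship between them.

A is a table: top 1217 mm (x) × 917 mm (y), 50 mm thick, upper face at z = 694 mm, on four 64×64 mm square legs, each inset 50 mm from the nearest pair of top edges, running from z = 0 to the bottom of the top. Four apron rails, 64 mm thick and 69 mm tall, run between adjacent legs with their top edges flush with the underside of the top and their outer faces flush with the legs' outer faces.

B is a four-legged stool. The seat is 285×309 mm, 38 mm thick, top at z = 386 mm. It stands on four square legs, each 44×44 mm in cross-section, from z = 0 to the seat underside, each flush with a corner of the seat.

C is a long wooden bench with a 1283 mm (x) × 324 mm (y) seat, 45 mm thick, its top surface 435 mm above the floor. Four 63 mm square legs at the seat corners, flush with the edges, run from z = 0 to the seat underside.

The stool is on top of the table, centred. The bench is on the floor beside the table on its +y side.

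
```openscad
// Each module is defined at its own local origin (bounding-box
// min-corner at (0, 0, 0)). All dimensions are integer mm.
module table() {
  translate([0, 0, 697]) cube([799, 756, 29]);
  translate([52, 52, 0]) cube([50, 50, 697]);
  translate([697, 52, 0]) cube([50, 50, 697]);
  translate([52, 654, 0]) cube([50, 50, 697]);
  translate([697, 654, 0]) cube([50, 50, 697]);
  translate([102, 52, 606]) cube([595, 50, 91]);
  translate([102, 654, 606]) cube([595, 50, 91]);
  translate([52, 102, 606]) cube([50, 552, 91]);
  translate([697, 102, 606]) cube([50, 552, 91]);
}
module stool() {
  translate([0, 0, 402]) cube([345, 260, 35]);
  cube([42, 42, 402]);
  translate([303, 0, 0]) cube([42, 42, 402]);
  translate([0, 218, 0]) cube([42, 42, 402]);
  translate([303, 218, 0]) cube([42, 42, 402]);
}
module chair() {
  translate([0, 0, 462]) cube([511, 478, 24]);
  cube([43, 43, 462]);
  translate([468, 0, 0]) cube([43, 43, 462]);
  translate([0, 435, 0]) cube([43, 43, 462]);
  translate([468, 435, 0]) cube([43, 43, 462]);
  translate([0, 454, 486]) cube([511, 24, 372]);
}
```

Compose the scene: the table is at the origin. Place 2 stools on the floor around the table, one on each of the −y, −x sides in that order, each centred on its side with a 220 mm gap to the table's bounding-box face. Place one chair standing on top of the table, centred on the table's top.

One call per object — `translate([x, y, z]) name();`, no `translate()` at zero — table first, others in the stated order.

table();
translate([227, -480, 0]) stool();
translate([-565, 248, 0]) stool();
translate([144, 139, 726]) chair();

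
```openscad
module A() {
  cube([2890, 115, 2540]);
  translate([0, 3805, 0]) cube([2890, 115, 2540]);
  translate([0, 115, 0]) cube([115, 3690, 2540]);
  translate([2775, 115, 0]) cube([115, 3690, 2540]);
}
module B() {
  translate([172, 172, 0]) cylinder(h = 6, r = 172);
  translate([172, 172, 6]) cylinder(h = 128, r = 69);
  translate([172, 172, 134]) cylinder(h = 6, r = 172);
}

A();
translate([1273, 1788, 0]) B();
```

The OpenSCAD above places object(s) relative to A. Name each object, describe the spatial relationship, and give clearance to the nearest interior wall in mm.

Clearances: x = 1158, y = 1673; minimum 1158 mm.

A is a house frame. B is a spool. The spool sits inside the house frame, centred. The clearance to the nearest interior wall is 1158 mm.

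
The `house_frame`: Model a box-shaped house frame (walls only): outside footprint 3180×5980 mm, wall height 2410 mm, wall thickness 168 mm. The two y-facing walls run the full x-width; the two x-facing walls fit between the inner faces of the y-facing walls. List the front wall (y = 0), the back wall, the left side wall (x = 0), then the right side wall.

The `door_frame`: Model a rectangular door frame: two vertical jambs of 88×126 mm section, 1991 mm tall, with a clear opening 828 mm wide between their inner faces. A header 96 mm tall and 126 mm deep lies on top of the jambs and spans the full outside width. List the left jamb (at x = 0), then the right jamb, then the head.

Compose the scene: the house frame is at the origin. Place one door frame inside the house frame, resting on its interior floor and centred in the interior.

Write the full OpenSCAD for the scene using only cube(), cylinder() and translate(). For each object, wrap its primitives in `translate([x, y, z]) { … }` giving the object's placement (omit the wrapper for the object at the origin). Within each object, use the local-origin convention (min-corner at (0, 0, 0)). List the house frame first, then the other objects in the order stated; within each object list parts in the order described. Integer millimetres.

cube([3180, 168, 2410]);
translate([0, 5812, 0]) cube([3180, 168, 2410]);
translate([0, 168, 0]) cube([168, 5644, 2410]);
translate([3012, 168, 0]) cube([168, 5644, 2410]);
translate([1088, 2927, 0]) {
  cube([88, 126, 1991]);
  translate([916, 0, 0]) cube([88, 126, 1991]);
  translate([0, 0, 1991]) cube([1004, 126, 96]);
}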